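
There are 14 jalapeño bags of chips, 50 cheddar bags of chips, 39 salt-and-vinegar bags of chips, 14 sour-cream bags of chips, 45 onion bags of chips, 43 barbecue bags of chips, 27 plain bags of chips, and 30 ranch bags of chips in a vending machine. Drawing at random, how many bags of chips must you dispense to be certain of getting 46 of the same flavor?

In the worst case we take at most 45 of each flavor, but all 14 jalapeño, all 39 salt-and-vinegar, all 14 sour-cream, all 43 barbecue, all 27 plain, and all 30 ranch (fewer than 45), giving 14 + 45 + 39 + 14 + 45 + 43 + 27 + 30 = 257.
One more bag of chips then forces some flavor to 46, so 257 + 1 = 258.

258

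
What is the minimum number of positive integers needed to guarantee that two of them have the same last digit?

There are 10 possible last digits acting as pigeonholes.
With 10 positive integers we could place one in each, avoiding any repeat.
One more forces some class to hold 2, so 10 + 1 = 11.

11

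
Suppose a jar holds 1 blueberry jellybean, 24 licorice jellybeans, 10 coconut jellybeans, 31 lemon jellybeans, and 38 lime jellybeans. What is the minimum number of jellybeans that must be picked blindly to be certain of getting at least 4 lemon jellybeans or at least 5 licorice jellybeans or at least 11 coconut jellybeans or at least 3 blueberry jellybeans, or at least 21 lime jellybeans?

39

Each of the 5 flavors has its own threshold; avoid all of them simultaneously.
The worst case stops just short of every target: all 1 blueberry, 4 licorice, 10 coconut, 3 lemon, 20 lime — 1 + 4 + 10 + 3 + 20 = 38 jellybeans.
One more jellybean must push some flavor to its target, so 38 + 1 = 39.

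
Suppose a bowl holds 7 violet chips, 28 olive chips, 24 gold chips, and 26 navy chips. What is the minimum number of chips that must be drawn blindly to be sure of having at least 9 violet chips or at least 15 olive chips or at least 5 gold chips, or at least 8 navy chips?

33

The worst case stops just short of every target: all 7 violet, 14 olive, 4 gold, 7 navy — 7 + 14 + 4 + 7 = 32 chips.
One more chip must push some color to its target, so 32 + 1 = 33.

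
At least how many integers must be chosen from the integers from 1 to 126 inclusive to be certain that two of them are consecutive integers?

Partition {1, …, 126} into 63 pairs: {1,2}, {3,4}, …, {125,126}.
Choosing 63 integers — say the 63 even numbers 2, 4, …, 126 — takes one from each pair and avoids the property.
Choosing 64 forces two into the same pair by pigeonhole, and those are consecutive. So 64.

64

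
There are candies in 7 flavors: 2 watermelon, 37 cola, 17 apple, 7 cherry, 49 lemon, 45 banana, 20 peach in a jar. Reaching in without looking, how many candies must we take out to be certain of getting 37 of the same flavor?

In the worst case we take at most 36 of each flavor, but all 2 watermelon, all 17 apple, all 7 cherry, and all 20 peach (fewer than 36), giving 2 + 36 + 17 + 7 + 36 + 36 + 20 = 154.
One more candy then forces some flavor to 37, so 154 + 1 = 155.

155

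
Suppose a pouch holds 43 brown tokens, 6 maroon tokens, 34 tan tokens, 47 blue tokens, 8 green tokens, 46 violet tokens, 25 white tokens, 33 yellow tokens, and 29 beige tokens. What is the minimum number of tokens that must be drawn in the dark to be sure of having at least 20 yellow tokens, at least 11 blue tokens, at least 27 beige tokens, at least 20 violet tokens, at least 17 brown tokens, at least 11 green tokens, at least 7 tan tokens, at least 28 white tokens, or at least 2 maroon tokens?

131

Each of the 9 colors has its own threshold; avoid all of them simultaneously.
The worst case stops just short of every target: 16 brown, 1 maroon, 6 tan, 10 blue, all 8 green, 19 violet, all 25 white, 19 yellow, 26 beige — 16 + 1 + 6 + 10 + 8 + 19 + 25 + 19 + 26 = 130 tokens.
One more token must push some color to its target, so 130 + 1 = 131.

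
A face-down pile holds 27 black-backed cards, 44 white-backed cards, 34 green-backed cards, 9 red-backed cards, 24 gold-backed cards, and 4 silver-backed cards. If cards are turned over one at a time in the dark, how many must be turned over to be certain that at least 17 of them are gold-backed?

135

To avoid gold-backed cards as long as possible, exhaust the other 5 back colors first.
The worst case draws every non-gold-backed card first: 27 + 44 + 34 + 9 + 4 = 118.
The next 17 draws are then forced to be gold-backed, giving 118 + 17 = 135.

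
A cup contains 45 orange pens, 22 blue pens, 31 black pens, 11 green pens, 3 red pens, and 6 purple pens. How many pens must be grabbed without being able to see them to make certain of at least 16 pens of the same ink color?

66

Treat the 6 ink colors as pigeonholes.
In the worst case we take at most 15 of each ink color, but all 11 green, all 3 red, and all 6 purple (fewer than 15), giving 15 + 15 + 15 + 11 + 3 + 6 = 65.
One more pen then forces some ink color to 16, so 65 + 1 = 66.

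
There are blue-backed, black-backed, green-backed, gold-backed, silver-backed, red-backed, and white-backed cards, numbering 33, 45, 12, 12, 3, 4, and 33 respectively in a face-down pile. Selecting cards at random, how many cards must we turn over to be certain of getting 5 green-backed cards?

135

The worst case draws every non-green-backed card first: 33 + 45 + 12 + 3 + 4 + 33 = 130.
The next 5 draws are then forced to be green-backed, giving 130 + 5 = 135.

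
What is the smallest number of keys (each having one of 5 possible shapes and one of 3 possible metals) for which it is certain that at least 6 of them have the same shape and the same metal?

76

There are 5 × 3 = 15 (shape, metal) combinations acting as pigeonholes.
With 15 × 5 = 75 keys we could place exactly 5 in each, with no (shape, metal) pair reaching 6.
One more forces some (shape, metal) pair to hold 6, so 75 + 1 = 76.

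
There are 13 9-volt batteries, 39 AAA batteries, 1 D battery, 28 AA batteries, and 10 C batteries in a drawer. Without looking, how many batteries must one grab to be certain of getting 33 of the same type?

85

In the worst case we take at most 32 of each type, but all 13 9-volt, all 1 D, all 28 AA, and all 10 C (fewer than 32), giving 13 + 32 + 1 + 28 + 10 = 84.
One more battery then forces some type to 33, so 84 + 1 = 85.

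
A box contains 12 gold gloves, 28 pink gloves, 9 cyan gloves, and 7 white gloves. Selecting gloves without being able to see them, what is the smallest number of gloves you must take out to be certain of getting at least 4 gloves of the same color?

13

The worst case takes 3 gloves of each color without reaching 4 of any: 4 × 3 = 12.
The next glove must bring some color to 4, so 12 + 1 = 13.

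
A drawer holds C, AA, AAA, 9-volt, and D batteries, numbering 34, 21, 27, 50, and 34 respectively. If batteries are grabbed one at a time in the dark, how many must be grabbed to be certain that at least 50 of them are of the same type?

166

Treat the 5 types as pigeonholes.
In the worst case we take at most 49 of each type, but all 34 C, all 21 AA, all 27 AAA, and all 34 D (fewer than 49), giving 34 + 21 + 27 + 49 + 34 = 165.
One more battery then forces some type to 50, so 165 + 1 = 166.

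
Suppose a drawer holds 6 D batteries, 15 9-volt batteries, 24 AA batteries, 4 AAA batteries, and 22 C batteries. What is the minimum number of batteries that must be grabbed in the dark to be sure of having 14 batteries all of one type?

In the worst case we take at most 13 of each type, but all 6 D and all 4 AAA (fewer than 13), giving 6 + 13 + 13 + 4 + 13 = 49.
One more battery then forces some type to 14, so 49 + 1 = 50.

50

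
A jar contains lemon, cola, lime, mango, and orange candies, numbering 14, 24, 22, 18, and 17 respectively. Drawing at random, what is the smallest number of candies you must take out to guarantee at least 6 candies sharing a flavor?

The worst case takes 5 candies of each flavor without reaching 6 of any: 5 × 5 = 25.
The next candy must bring some flavor to 6, so 25 + 1 = 26.

26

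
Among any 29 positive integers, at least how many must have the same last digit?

3

If each of the 10 possible last digits held at most 2, the total would be at most 10 × 2 = 20 < 29, a contradiction.
So at least one holds ⌈29/10⌉ = 3.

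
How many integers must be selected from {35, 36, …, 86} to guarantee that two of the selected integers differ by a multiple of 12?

13

Use the pigeonhole principle on residue classes: group the integers by remainder mod 12; there are 12 residue classes, each nonempty in this range.
Choosing one from each class (12 integers) avoids any shared remainder.
One more choice must repeat a class, so two differ by a multiple of 12. Hence 12 + 1 = 13.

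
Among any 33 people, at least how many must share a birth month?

There are 12 months of the year, which serve as the pigeonholes.
If each of the 12 months of the year held at most 2, the total would be at most 12 × 2 = 24 < 33, a contradiction.
So at least one holds ⌈33/12⌉ = 3.

3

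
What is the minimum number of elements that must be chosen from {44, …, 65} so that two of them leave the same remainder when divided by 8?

9

Group the integers by remainder mod 8; there are 8 residue classes, each nonempty in this range.
Choosing one from each class (8 integers) avoids any shared remainder.
One more choice must repeat a class, so two differ by a multiple of 8. Hence 8 + 1 = 9.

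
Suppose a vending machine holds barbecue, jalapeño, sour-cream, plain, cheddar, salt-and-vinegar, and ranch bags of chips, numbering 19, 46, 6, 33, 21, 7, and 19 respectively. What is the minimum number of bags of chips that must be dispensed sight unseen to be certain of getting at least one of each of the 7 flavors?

The hardest flavor to obtain is sour-cream: we could draw every other bag of chips first — 151 − 6 = 145 bags of chips — without a single sour-cream one.
The next draw must be sour-cream, so 145 + 1 = 146.

146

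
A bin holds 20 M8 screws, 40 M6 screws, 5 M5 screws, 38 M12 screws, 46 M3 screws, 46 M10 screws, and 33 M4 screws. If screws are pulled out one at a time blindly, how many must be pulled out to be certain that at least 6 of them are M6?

The worst case draws every non-M6 screw first: 20 + 5 + 38 + 46 + 46 + 33 = 188.
The next 6 draws are then forced to be M6, giving 188 + 6 = 194.

194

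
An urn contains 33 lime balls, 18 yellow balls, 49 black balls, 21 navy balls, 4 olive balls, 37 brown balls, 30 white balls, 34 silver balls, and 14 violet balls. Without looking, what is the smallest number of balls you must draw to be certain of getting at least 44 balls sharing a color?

235

In the worst case we take at most 43 of each color, but all 33 lime, all 18 yellow, all 21 navy, all 4 olive, all 37 brown, all 30 white, all 34 silver, and all 14 violet (fewer than 43), giving 33 + 18 + 43 + 21 + 4 + 37 + 30 + 34 + 14 = 234.
One more ball then forces some color to 44, so 234 + 1 = 235.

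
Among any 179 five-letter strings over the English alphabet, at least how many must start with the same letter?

There are 26 possible first letters, which serve as the pigeonholes.
If each of the 26 possible first letters held at most 6, the total would be at most 26 × 6 = 156 < 179, a contradiction.
So at least one holds ⌈179/26⌉ = 7.

7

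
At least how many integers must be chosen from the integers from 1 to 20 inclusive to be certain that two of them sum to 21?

Partition {1, …, 20} into 10 pairs: {1,20}, {2,19}, …, {10,11}.
Choosing 10 integers — say the integers 1 through 10 — takes one from each pair and avoids the property.
Choosing 11 forces two into the same pair by pigeonhole, and those sum to 21. So 11.

11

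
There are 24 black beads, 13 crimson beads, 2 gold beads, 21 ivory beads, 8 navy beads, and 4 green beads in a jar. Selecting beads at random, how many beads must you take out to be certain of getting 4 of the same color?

18

Treat the 6 colors as pigeonholes.
In the worst case we take at most 3 of each color, but all 2 gold (fewer than 3), giving 3 + 3 + 2 + 3 + 3 + 3 = 17.
One more bead then forces some color to 4, so 17 + 1 = 18.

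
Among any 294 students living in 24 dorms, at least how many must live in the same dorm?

The 294 students fall into 24 dorms.
If each of the 24 dorms held at most 12, the total would be at most 24 × 12 = 288 < 294, a contradiction.
So at least one holds ⌈294/24⌉ = 13.

13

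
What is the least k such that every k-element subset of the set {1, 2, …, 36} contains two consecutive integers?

19

Partition {1, …, 36} into 18 pairs: {1,2}, {3,4}, …, {35,36}.
Choosing 18 integers — say the 18 even numbers 2, 4, …, 36 — takes one from each pair and avoids the property.
Choosing 19 forces two into the same pair by pigeonhole, and those are consecutive. So 19.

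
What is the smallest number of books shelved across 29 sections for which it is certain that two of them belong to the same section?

There are 29 sections acting as pigeonholes.
With 29 books we could place one in each, avoiding any repeat.
One more forces some class to hold 2, so 29 + 1 = 30.

30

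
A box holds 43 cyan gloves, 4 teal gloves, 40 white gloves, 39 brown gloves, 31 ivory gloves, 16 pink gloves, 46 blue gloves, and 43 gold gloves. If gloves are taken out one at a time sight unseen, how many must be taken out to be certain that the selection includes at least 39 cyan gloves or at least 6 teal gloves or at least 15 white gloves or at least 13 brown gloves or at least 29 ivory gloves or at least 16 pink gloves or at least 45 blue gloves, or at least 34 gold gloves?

The worst case stops just short of every target: 38 cyan, all 4 teal, 14 white, 12 brown, 28 ivory, 15 pink, 44 blue, 33 gold — 38 + 4 + 14 + 12 + 28 + 15 + 44 + 33 = 188 gloves.
One more glove must push some color to its target, so 188 + 1 = 189.

189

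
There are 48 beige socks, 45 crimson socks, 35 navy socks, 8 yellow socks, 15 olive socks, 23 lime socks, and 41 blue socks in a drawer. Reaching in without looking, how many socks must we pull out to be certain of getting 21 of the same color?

124

In the worst case we take at most 20 of each color, but all 8 yellow and all 15 olive (fewer than 20), giving 20 + 20 + 20 + 8 + 15 + 20 + 20 = 123.
One more sock then forces some color to 21, so 123 + 1 = 124.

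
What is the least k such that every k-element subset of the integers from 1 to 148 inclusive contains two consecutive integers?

Partition {1, …, 148} into 74 pairs: {1,2}, {3,4}, …, {147,148}.
Choosing 74 integers — say the 74 even numbers 2, 4, …, 148 — takes one from each pair and avoids the property.
Choosing 75 forces two into the same pair by pigeonhole, and those are consecutive. So 75.

75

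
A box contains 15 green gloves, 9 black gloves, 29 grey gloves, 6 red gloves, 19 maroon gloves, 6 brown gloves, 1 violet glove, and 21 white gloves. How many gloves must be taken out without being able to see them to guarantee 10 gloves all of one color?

Treat the 8 colors as pigeonholes.
In the worst case we take at most 9 of each color, but all 6 red, all 6 brown, and all 1 violet (fewer than 9), giving 9 + 9 + 9 + 6 + 9 + 6 + 1 + 9 = 58.
One more glove then forces some color to 10, so 58 + 1 = 59.

59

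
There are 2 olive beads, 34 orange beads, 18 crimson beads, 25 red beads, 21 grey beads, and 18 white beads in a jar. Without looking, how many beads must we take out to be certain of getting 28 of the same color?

Treat the 6 colors as pigeonholes.
In the worst case we take at most 27 of each color, but all 2 olive, all 18 crimson, all 25 red, all 21 grey, and all 18 white (fewer than 27), giving 2 + 27 + 18 + 25 + 21 + 18 = 111.
One more bead then forces some color to 28, so 111 + 1 = 112.

112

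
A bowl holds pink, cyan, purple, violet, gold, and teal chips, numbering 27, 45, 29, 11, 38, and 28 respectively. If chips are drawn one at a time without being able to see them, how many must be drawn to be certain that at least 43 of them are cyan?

The worst case draws every non-cyan chip first: 27 + 29 + 11 + 38 + 28 = 133.
The next 43 draws are then forced to be cyan, giving 133 + 43 = 176.

176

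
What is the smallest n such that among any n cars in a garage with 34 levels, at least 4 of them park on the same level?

103

There are 34 levels acting as pigeonholes.
With 34 × 3 = 102 cars we could place exactly 3 in each, with no class reaching 4.
One more forces some class to hold 4, so 102 + 1 = 103.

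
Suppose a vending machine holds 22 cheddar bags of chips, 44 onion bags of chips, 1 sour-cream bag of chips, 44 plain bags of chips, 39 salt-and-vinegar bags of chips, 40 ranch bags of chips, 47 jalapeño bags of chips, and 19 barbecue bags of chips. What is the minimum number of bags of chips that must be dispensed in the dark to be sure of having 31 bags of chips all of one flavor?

Treat the 8 flavors as pigeonholes.
In the worst case we take at most 30 of each flavor, but all 22 cheddar, all 1 sour-cream, and all 19 barbecue (fewer than 30), giving 22 + 30 + 1 + 30 + 30 + 30 + 30 + 19 = 192.
One more bag of chips then forces some flavor to 31, so 192 + 1 = 193.

193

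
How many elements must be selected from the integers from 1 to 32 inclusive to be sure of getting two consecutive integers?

Partition {1, …, 32} into 16 pairs: {1,2}, {3,4}, …, {31,32}.
Choosing 16 integers — say the 16 even numbers 2, 4, …, 32 — takes one from each pair and avoids the property.
Choosing 17 forces two into the same pair by pigeonhole, and those are consecutive. So 17.

17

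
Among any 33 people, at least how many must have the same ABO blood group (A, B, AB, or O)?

There are 4 ABO blood groups, which serve as the pigeonholes.
If each of the 4 ABO blood groups held at most 8, the total would be at most 4 × 8 = 32 < 33, a contradiction.
So at least one holds ⌈33/4⌉ = 9.

9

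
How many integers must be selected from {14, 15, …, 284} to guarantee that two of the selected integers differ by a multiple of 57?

Group the integers by remainder mod 57; there are 57 residue classes, each nonempty in this range.
Choosing one from each class (57 integers) avoids any shared remainder.
One more choice must repeat a class, so two differ by a multiple of 57. Hence 57 + 1 = 58.

58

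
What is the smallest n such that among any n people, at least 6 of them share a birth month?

61

There are 12 months of the year acting as pigeonholes.
With 12 × 5 = 60 people we could place exactly 5 in each, with no class reaching 6.
One more forces some class to hold 6, so 60 + 1 = 61.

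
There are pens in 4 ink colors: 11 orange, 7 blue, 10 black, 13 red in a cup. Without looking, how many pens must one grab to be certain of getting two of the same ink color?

The worst case takes 1 pen of each ink color without reaching 2 of any: 4 × 1 = 4.
The next pen must bring some ink color to 2, so 4 + 1 = 5.

5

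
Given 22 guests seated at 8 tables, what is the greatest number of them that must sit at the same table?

The 22 guests fall into 8 tables.
If each of the 8 tables held at most 2, the total would be at most 8 × 2 = 16 < 22, a contradiction.
So at least one holds ⌈22/8⌉ = 3.

3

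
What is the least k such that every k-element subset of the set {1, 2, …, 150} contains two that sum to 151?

Partition {1, …, 150} into 75 pairs: {1,150}, {2,149}, …, {75,76}.
Choosing 75 integers — say the integers 1 through 75 — takes one from each pair and avoids the property.
Choosing 76 forces two into the same pair by pigeonhole, and those sum to 151. So 76.

76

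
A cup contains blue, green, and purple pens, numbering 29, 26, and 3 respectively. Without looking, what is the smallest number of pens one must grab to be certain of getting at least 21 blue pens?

The worst case draws every non-blue pen first: 26 + 3 = 29.
The next 21 draws are then forced to be blue, giving 29 + 21 = 50.

50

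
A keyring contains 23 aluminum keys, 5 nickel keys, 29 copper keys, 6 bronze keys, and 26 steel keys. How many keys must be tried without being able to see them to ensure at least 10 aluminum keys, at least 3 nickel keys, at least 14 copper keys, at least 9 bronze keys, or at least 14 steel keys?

The worst case stops just short of every target: 9 aluminum, 2 nickel, 13 copper, all 6 bronze, 13 steel — 9 + 2 + 13 + 6 + 13 = 43 keys.
One more key must push some type to its target, so 43 + 1 = 44.

44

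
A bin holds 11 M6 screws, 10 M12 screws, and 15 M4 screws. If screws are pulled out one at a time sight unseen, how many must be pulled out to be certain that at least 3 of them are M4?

24

To avoid M4 screws as long as possible, exhaust the other 2 sizes first.
The worst case draws every non-M4 screw first: 11 + 10 = 21.
The next 3 draws are then forced to be M4, giving 21 + 3 = 24.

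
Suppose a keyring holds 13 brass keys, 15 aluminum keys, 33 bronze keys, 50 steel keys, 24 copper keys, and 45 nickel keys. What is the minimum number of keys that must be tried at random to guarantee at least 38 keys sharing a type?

Treat the 6 types as pigeonholes.
In the worst case we take at most 37 of each type, but all 13 brass, all 15 aluminum, all 33 bronze, and all 24 copper (fewer than 37), giving 13 + 15 + 33 + 37 + 24 + 37 = 159.
One more key then forces some type to 38, so 159 + 1 = 160.

160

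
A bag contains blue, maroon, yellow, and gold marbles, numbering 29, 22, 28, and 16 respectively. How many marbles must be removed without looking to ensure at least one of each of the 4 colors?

The hardest color to obtain is gold: we could draw every other marble first — 95 − 16 = 79 marbles — without a single gold one.
The next draw must be gold, so 79 + 1 = 80.

80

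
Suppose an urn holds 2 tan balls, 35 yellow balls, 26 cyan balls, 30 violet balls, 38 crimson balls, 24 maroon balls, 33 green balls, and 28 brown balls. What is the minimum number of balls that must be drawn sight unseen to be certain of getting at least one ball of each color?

The hardest color to obtain is tan: we could draw every other ball first — 216 − 2 = 214 balls — without a single tan one.
The next draw must be tan, so 214 + 1 = 215.

215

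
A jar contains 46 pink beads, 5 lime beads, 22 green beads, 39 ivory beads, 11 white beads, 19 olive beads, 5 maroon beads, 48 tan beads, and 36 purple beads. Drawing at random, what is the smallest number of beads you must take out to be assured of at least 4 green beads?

213

The worst case draws every non-green bead first: 46 + 5 + 39 + 11 + 19 + 5 + 48 + 36 = 209.
The next 4 draws are then forced to be green, giving 209 + 4 = 213.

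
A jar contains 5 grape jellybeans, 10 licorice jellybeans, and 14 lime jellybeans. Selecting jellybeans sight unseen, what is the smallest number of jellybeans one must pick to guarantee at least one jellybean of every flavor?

The hardest flavor to obtain is grape: we could draw every other jellybean first — 29 − 5 = 24 jellybeans — without a single grape one.
The next draw must be grape, so 24 + 1 = 25.

25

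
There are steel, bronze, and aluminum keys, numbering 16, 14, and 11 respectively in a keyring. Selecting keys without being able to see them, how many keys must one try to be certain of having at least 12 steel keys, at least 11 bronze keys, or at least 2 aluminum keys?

Each of the 3 types has its own threshold; avoid all of them simultaneously.
The worst case stops just short of every target: 11 steel, 10 bronze, 1 aluminum — 11 + 10 + 1 = 22 keys.
One more key must push some type to its target, so 22 + 1 = 23.

23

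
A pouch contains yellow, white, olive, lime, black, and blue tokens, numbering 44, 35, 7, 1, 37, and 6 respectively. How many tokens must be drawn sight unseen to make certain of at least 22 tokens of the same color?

78

In the worst case we take at most 21 of each color, but all 7 olive, all 1 lime, and all 6 blue (fewer than 21), giving 21 + 21 + 7 + 1 + 21 + 6 = 77.
One more token then forces some color to 22, so 77 + 1 = 78.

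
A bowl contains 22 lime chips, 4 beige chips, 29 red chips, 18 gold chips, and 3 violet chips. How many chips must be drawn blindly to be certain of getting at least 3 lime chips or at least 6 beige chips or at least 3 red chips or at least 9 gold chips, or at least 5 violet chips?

20

The worst case stops just short of every target: 2 lime, all 4 beige, 2 red, 8 gold, all 3 violet — 2 + 4 + 2 + 8 + 3 = 19 chips.
One more chip must push some color to its target, so 19 + 1 = 20.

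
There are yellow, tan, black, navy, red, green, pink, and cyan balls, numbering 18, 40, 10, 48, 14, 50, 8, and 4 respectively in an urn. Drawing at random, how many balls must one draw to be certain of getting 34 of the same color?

154

In the worst case we take at most 33 of each color, but all 18 yellow, all 10 black, all 14 red, all 8 pink, and all 4 cyan (fewer than 33), giving 18 + 33 + 10 + 33 + 14 + 33 + 8 + 4 = 153.
One more ball then forces some color to 34, so 153 + 1 = 154.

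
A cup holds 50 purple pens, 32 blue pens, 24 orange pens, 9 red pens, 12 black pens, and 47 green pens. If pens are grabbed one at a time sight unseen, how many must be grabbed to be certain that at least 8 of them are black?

The worst case draws every non-black pen first: 50 + 32 + 24 + 9 + 47 = 162.
The next 8 draws are then forced to be black, giving 162 + 8 = 170.

170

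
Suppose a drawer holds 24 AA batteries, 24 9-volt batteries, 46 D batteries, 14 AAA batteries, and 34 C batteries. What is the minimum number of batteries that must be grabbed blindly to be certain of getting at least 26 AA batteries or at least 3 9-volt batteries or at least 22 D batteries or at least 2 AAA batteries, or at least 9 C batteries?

The worst case stops just short of every target: all 24 AA, 2 9-volt, 21 D, 1 AAA, 8 C — 24 + 2 + 21 + 1 + 8 = 56 batteries.
One more battery must push some type to its target, so 56 + 1 = 57.

57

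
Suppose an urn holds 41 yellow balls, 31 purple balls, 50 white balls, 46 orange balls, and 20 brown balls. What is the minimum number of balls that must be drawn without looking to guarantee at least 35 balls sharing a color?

In the worst case we take at most 34 of each color, but all 31 purple and all 20 brown (fewer than 34), giving 34 + 31 + 34 + 34 + 20 = 153.
One more ball then forces some color to 35, so 153 + 1 = 154.

154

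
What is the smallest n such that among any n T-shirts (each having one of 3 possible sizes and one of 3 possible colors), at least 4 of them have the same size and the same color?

28

There are 3 × 3 = 9 (size, color) combinations acting as pigeonholes.
With 9 × 3 = 27 T-shirts we could place exactly 3 in each, with no (size, color) pair reaching 4.
One more forces some (size, color) pair to hold 4, so 27 + 1 = 28.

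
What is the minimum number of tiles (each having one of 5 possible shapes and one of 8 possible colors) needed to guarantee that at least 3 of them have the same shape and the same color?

There are 5 × 8 = 40 (shape, color) combinations acting as pigeonholes.
With 40 × 2 = 80 tiles we could place exactly 2 in each, with no (shape, color) pair reaching 3.
One more forces some (shape, color) pair to hold 3, so 80 + 1 = 81.

81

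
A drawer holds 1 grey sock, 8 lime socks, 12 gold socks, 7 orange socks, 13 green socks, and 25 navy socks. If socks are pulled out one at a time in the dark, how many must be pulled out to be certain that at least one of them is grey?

The worst case draws every non-grey sock first: 8 + 12 + 7 + 13 + 25 = 65.
The next draw is then forced to be grey, giving 65 + 1 = 66.

66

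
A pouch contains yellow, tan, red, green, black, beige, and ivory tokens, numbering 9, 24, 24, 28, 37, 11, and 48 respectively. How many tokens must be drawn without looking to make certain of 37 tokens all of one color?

In the worst case we take at most 36 of each color, but all 9 yellow, all 24 tan, all 24 red, all 28 green, and all 11 beige (fewer than 36), giving 9 + 24 + 24 + 28 + 36 + 11 + 36 = 168.
One more token then forces some color to 37, so 168 + 1 = 169.

169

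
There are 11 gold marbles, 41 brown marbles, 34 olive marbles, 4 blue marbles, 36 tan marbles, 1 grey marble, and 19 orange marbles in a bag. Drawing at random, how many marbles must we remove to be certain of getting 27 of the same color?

In the worst case we take at most 26 of each color, but all 11 gold, all 4 blue, all 1 grey, and all 19 orange (fewer than 26), giving 11 + 26 + 26 + 4 + 26 + 1 + 19 = 113.
One more marble then forces some color to 27, so 113 + 1 = 114.

114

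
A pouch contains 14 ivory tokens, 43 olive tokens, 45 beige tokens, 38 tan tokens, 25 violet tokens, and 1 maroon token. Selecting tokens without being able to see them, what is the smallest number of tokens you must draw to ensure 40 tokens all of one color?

In the worst case we take at most 39 of each color, but all 14 ivory, all 38 tan, all 25 violet, and all 1 maroon (fewer than 39), giving 14 + 39 + 39 + 38 + 25 + 1 = 156.
One more token then forces some color to 40, so 156 + 1 = 157.

157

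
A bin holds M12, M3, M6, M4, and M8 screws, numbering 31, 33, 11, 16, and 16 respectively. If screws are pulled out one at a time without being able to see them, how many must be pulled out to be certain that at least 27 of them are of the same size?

96

In the worst case we take at most 26 of each size, but all 11 M6, all 16 M4, and all 16 M8 (fewer than 26), giving 26 + 26 + 11 + 16 + 16 = 95.
One more screw then forces some size to 27, so 95 + 1 = 96.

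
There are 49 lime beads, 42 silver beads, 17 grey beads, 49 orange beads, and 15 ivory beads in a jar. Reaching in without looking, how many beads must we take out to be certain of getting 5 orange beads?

128

To avoid orange beads as long as possible, exhaust the other 4 colors first.
The worst case draws every non-orange bead first: 49 + 42 + 17 + 15 = 123.
The next 5 draws are then forced to be orange, giving 123 + 5 = 128.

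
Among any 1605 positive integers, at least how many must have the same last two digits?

17

The 1605 positive integers fall into 100 possible two-digit endings.
If each of the 100 possible two-digit endings held at most 16, the total would be at most 100 × 16 = 1600 < 1605, a contradiction.
So at least one holds ⌈1605/100⌉ = 17.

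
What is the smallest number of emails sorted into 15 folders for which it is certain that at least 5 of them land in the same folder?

There are 15 folders acting as pigeonholes.
With 15 × 4 = 60 emails we could place exactly 4 in each, with no class reaching 5.
One more forces some class to hold 5, so 60 + 1 = 61.

61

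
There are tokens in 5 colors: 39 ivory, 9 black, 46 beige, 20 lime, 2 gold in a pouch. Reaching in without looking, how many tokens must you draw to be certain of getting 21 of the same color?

72

Treat the 5 colors as pigeonholes.
In the worst case we take at most 20 of each color, but all 9 black and all 2 gold (fewer than 20), giving 20 + 9 + 20 + 20 + 2 = 71.
One more token then forces some color to 21, so 71 + 1 = 72.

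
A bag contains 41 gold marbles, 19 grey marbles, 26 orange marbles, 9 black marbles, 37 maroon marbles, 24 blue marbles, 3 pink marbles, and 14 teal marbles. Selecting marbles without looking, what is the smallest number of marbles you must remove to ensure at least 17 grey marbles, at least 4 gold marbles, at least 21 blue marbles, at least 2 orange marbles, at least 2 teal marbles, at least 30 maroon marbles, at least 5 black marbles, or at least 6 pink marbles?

78

The worst case stops just short of every target: 3 gold, 16 grey, 1 orange, 4 black, 29 maroon, 20 blue, all 3 pink, 1 teal — 3 + 16 + 1 + 4 + 29 + 20 + 3 + 1 = 77 marbles.
One more marble must push some color to its target, so 77 + 1 = 78.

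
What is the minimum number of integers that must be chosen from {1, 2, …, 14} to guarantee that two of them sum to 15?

Partition {1, …, 14} into 7 pairs: {1,14}, {2,13}, …, {7,8}.
Choosing 7 integers — say the integers 1 through 7 — takes one from each pair and avoids the property.
Choosing 8 forces two into the same pair by pigeonhole, and those sum to 15. So 8.

8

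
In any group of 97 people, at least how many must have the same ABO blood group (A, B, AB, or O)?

If each of the 4 ABO blood groups held at most 24, the total would be at most 4 × 24 = 96 < 97, a contradiction.
So at least one holds ⌈97/4⌉ = 25.

25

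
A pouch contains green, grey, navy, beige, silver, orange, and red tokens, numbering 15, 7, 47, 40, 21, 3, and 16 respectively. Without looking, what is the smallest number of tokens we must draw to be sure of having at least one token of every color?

The hardest color to obtain is orange: we could draw every other token first — 149 − 3 = 146 tokens — without a single orange one.
The next draw must be orange, so 146 + 1 = 147.

147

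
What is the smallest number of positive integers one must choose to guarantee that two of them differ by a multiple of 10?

Two integers differ by a multiple of 10 exactly when they share a remainder mod 10.
There are 10 residue classes mod 10, so 10 integers can all lie in distinct classes.
One more integer must repeat a residue, giving a difference divisible by 10. So n = 10 + 1 = 11.

11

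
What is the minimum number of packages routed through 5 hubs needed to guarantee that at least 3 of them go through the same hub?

11

There are 5 hubs acting as pigeonholes.
With 5 × 2 = 10 packages we could place exactly 2 in each, with no class reaching 3.
One more forces some class to hold 3, so 10 + 1 = 11.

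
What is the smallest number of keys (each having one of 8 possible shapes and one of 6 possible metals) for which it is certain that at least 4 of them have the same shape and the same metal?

There are 8 × 6 = 48 (shape, metal) combinations acting as pigeonholes.
With 48 × 3 = 144 keys we could place exactly 3 in each, with no (shape, metal) pair reaching 4.
One more forces some (shape, metal) pair to hold 4, so 144 + 1 = 145.

145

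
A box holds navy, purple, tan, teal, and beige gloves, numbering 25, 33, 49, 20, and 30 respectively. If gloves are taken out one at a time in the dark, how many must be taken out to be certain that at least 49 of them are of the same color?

In the worst case we take at most 48 of each color, but all 25 navy, all 33 purple, all 20 teal, and all 30 beige (fewer than 48), giving 25 + 33 + 48 + 20 + 30 = 156.
One more glove then forces some color to 49, so 156 + 1 = 157.

157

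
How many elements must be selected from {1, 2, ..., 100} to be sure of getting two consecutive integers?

Partition {1, …, 100} into 50 pairs: {1,2}, {3,4}, …, {99,100}.
Choosing 50 integers — say the 50 even numbers 2, 4, …, 100 — takes one from each pair and avoids the property.
Choosing 51 forces two into the same pair by pigeonhole, and those are consecutive. So 51.

51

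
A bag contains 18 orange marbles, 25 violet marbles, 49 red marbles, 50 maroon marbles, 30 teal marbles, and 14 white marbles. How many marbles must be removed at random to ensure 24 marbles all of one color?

Treat the 6 colors as pigeonholes.
In the worst case we take at most 23 of each color, but all 18 orange and all 14 white (fewer than 23), giving 18 + 23 + 23 + 23 + 23 + 14 = 124.
One more marble then forces some color to 24, so 124 + 1 = 125.

125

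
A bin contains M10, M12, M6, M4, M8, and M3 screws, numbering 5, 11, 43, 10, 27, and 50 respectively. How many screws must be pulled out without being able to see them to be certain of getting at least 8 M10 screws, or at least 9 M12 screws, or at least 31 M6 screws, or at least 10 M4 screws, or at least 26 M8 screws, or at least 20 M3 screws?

The worst case stops just short of every target: all 5 M10, 8 M12, 30 M6, 9 M4, 25 M8, 19 M3 — 5 + 8 + 30 + 9 + 25 + 19 = 96 screws.
One more screw must push some size to its target, so 96 + 1 = 97.

97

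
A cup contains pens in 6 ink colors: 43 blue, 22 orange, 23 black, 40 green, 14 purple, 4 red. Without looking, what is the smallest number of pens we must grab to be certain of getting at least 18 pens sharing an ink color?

In the worst case we take at most 17 of each ink color, but all 14 purple and all 4 red (fewer than 17), giving 17 + 17 + 17 + 17 + 14 + 4 = 86.
One more pen then forces some ink color to 18, so 86 + 1 = 87.

87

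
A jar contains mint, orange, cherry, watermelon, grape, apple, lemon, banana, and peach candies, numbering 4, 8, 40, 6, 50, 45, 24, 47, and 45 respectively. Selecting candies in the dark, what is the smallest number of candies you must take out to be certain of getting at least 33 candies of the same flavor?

Treat the 9 flavors as pigeonholes.
In the worst case we take at most 32 of each flavor, but all 4 mint, all 8 orange, all 6 watermelon, and all 24 lemon (fewer than 32), giving 4 + 8 + 32 + 6 + 32 + 32 + 24 + 32 + 32 = 202.
One more candy then forces some flavor to 33, so 202 + 1 = 203.

203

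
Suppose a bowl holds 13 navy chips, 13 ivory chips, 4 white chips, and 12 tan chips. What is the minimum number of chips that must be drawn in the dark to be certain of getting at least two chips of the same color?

The worst case takes 1 chip of each color without reaching 2 of any: 4 × 1 = 4.
The next chip must bring some color to 2, so 4 + 1 = 5.

5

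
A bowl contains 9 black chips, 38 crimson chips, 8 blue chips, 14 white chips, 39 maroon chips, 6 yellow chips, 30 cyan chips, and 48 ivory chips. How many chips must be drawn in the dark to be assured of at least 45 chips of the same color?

In the worst case we take at most 44 of each color, but all 9 black, all 38 crimson, all 8 blue, all 14 white, all 39 maroon, all 6 yellow, and all 30 cyan (fewer than 44), giving 9 + 38 + 8 + 14 + 39 + 6 + 30 + 44 = 188.
One more chip then forces some color to 45, so 188 + 1 = 189.

189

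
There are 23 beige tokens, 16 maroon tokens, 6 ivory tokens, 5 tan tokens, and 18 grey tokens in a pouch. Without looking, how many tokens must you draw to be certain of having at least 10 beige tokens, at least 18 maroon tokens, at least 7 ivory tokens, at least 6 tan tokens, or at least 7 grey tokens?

43

Each of the 5 colors has its own threshold; avoid all of them simultaneously.
The worst case stops just short of every target: 9 beige, all 16 maroon, 6 ivory, 5 tan, 6 grey — 9 + 16 + 6 + 5 + 6 = 42 tokens.
One more token must push some color to its target, so 42 + 1 = 43.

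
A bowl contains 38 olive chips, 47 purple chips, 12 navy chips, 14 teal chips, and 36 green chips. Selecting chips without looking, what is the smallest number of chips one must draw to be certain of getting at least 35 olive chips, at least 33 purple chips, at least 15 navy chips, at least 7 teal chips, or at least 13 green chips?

97

Each of the 5 colors has its own threshold; avoid all of them simultaneously.
The worst case stops just short of every target: 34 olive, 32 purple, all 12 navy, 6 teal, 12 green — 34 + 32 + 12 + 6 + 12 = 96 chips.
One more chip must push some color to its target, so 96 + 1 = 97.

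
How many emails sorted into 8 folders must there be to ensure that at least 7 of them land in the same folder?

There are 8 folders acting as pigeonholes.
With 8 × 6 = 48 emails we could place exactly 6 in each, with no class reaching 7.
One more forces some class to hold 7, so 48 + 1 = 49.

49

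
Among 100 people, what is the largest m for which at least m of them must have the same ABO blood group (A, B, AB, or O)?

25

If each of the 4 ABO blood groups held at most 24, the total would be at most 4 × 24 = 96 < 100, a contradiction.
So at least one holds ⌈100/4⌉ = 25.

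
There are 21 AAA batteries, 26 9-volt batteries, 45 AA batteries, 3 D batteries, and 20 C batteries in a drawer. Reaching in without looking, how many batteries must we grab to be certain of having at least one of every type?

113

The hardest type to obtain is D: we could draw every other battery first — 115 − 3 = 112 batteries — without a single D one.
The next draw must be D, so 112 + 1 = 113.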